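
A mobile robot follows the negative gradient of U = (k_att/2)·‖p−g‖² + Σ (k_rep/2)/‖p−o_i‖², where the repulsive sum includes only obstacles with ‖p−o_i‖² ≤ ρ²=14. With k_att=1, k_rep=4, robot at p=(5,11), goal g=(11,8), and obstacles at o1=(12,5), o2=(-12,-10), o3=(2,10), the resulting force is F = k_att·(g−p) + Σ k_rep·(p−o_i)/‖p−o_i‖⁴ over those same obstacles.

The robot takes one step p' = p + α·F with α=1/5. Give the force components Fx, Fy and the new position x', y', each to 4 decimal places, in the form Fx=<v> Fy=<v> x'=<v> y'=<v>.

F_att = 1·(g−p) = 1·(6,-3) = (6.0000,-3.0000)
o1: d²=85 > ρ²=14 → inactive
o2: d²=730 > ρ²=14 → inactive
o3: d²=10 ≤ ρ²=14; F_rep = 4·(3,1)/10² = (0.1200,0.0400)
F = F_att + ΣF_rep = (6.1200,-2.9600)
p' = p + 1/5·F = (6.2240,10.4080)

Fx=6.1200 Fy=-2.9600 x'=6.2240 y'=10.4080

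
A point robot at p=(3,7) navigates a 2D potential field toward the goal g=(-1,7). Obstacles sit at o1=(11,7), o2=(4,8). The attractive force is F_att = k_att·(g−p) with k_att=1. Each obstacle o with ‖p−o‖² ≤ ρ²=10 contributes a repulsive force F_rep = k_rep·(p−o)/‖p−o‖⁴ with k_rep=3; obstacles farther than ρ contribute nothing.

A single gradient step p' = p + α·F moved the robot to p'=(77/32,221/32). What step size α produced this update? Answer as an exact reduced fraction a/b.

F_att = 1·(g−p) = 1·(-4,0) = (-4.0000,0.0000)
o1: d²=64 > ρ²=10 → inactive
o2: d²=2 ≤ ρ²=10; F_rep = 3·(-1,-1)/2² = (-0.7500,-0.7500)
F = F_att + ΣF_rep = (-4.7500,-0.7500)
Δp = p'−p = (-0.5938,-0.0938); α = Δx/Fx = (-19/32) / (-19/4) = 1/8
check: Δy/Fy = (-3/32) / (-3/4) = 1/8 ✓

α = 1/8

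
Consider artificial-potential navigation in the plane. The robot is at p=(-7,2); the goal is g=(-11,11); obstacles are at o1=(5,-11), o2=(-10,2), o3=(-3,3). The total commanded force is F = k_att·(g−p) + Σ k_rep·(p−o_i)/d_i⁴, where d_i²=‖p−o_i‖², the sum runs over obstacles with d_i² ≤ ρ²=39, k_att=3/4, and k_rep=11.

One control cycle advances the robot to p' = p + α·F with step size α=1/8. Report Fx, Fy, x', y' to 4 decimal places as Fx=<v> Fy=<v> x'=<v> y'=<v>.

Fx=-2.7448 Fy=6.7119 x'=-7.3431 y'=2.8390

F_att = 3/4·(g−p) = 3/4·(-4,9) = (-3.0000,6.7500)
o1: d²=313 > ρ²=39 → inactive
o2: d²=9 ≤ ρ²=39; F_rep = 11·(3,0)/9² = (0.4074,0.0000)
o3: d²=17 ≤ ρ²=39; F_rep = 11·(-4,-1)/17² = (-0.1522,-0.0381)
F = F_att + ΣF_rep = (-2.7448,6.7119)
p' = p + 1/8·F = (-7.3431,2.8390)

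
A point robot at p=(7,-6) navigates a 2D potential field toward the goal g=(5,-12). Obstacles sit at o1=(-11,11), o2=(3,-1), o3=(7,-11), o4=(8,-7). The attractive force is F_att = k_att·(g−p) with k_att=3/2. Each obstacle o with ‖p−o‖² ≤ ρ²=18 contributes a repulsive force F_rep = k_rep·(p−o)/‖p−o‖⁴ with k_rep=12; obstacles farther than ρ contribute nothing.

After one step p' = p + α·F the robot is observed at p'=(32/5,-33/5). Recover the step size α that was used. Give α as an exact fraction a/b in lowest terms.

α = 1/10

F_att = 3/2·(g−p) = 3/2·(-2,-6) = (-3.0000,-9.0000)
o1: d²=613 > ρ²=18 → inactive
o2: d²=41 > ρ²=18 → inactive
o3: d²=25 > ρ²=18 → inactive
o4: d²=2 ≤ ρ²=18; F_rep = 12·(-1,1)/2² = (-3.0000,3.0000)
F = F_att + ΣF_rep = (-6.0000,-6.0000)
Δp = p'−p = (-0.6000,-0.6000); α = Δx/Fx = (-3/5) / (-6) = 1/10
check: Δy/Fy = (-3/5) / (-6) = 1/10 ✓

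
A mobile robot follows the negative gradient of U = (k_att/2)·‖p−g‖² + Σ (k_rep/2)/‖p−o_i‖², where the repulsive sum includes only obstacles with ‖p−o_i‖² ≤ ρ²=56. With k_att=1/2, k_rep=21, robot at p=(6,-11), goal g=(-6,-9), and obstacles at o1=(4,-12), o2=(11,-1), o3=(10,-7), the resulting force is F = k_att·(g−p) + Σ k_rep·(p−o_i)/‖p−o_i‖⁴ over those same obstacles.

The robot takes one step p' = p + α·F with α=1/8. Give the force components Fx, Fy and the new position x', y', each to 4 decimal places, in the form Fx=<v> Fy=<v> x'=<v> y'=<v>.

Fx=-4.4020 Fy=1.7580 x'=5.4497 y'=-10.7803

F_att = 1/2·(g−p) = 1/2·(-12,2) = (-6.0000,1.0000)
o1: d²=5 ≤ ρ²=56; F_rep = 21·(2,1)/5² = (1.6800,0.8400)
o2: d²=125 > ρ²=56 → inactive
o3: d²=32 ≤ ρ²=56; F_rep = 21·(-4,-4)/32² = (-0.0820,-0.0820)
F = F_att + ΣF_rep = (-4.4020,1.7580)
p' = p + 1/8·F = (5.4497,-10.7803)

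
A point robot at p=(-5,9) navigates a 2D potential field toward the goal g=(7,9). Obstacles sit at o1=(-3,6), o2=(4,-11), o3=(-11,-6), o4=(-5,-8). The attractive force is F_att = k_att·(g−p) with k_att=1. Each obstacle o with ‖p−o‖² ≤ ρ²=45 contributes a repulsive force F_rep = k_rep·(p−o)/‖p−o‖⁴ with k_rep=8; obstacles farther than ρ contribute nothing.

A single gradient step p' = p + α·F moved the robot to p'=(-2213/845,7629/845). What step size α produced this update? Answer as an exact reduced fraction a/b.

α = 1/5

F_att = 1·(g−p) = 1·(12,0) = (12.0000,0.0000)
o1: d²=13 ≤ ρ²=45; F_rep = 8·(-2,3)/13² = (-0.0947,0.1420)
o2: d²=481 > ρ²=45 → inactive
o3: d²=261 > ρ²=45 → inactive
o4: d²=289 > ρ²=45 → inactive
F = F_att + ΣF_rep = (11.9053,0.1420)
Δp = p'−p = (2.3811,0.0284); α = Δx/Fx = (2012/845) / (2012/169) = 1/5
check: Δy/Fy = (24/845) / (24/169) = 1/5 ✓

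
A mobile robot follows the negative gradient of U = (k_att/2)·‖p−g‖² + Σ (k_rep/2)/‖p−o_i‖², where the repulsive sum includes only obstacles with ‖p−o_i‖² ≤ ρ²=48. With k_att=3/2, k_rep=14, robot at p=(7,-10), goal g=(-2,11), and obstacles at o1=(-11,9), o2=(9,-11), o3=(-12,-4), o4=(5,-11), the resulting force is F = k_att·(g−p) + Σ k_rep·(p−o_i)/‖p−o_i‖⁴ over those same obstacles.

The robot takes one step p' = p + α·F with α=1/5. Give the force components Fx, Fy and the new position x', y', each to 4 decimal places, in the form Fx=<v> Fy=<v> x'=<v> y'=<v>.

F_att = 3/2·(g−p) = 3/2·(-9,21) = (-13.5000,31.5000)
o1: d²=685 > ρ²=48 → inactive
o2: d²=5 ≤ ρ²=48; F_rep = 14·(-2,1)/5² = (-1.1200,0.5600)
o3: d²=397 > ρ²=48 → inactive
o4: d²=5 ≤ ρ²=48; F_rep = 14·(2,1)/5² = (1.1200,0.5600)
F = F_att + ΣF_rep = (-13.5000,32.6200)
p' = p + 1/5·F = (4.3000,-3.4760)

Fx=-13.5000 Fy=32.6200 x'=4.3000 y'=-3.4760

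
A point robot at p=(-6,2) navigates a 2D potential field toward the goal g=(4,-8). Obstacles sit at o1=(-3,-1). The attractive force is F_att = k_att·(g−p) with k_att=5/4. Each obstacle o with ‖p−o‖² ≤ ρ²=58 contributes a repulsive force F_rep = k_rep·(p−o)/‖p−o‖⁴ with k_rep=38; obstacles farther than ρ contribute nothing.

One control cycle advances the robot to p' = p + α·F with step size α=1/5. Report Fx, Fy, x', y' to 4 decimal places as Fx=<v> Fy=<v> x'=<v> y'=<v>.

Fx=12.1481 Fy=-12.1481 x'=-3.5704 y'=-0.4296

F_att = 5/4·(g−p) = 5/4·(10,-10) = (12.5000,-12.5000)
o1: d²=18 ≤ ρ²=58; F_rep = 38·(-3,3)/18² = (-0.3519,0.3519)
F = F_att + ΣF_rep = (12.1481,-12.1481)
p' = p + 1/5·F = (-3.5704,-0.4296)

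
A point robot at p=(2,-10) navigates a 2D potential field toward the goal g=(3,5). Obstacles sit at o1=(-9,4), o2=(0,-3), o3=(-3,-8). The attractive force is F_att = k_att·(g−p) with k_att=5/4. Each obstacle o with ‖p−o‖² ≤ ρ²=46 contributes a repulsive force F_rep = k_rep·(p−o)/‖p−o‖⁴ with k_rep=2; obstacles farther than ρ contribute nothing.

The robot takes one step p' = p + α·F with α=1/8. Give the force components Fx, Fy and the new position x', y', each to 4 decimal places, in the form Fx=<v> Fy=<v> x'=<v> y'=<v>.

Fx=1.2619 Fy=18.7452 x'=2.1577 y'=-7.6568

F_att = 5/4·(g−p) = 5/4·(1,15) = (1.2500,18.7500)
o1: d²=317 > ρ²=46 → inactive
o2: d²=53 > ρ²=46 → inactive
o3: d²=29 ≤ ρ²=46; F_rep = 2·(5,-2)/29² = (0.0119,-0.0048)
F = F_att + ΣF_rep = (1.2619,18.7452)
p' = p + 1/8·F = (2.1577,-7.6568)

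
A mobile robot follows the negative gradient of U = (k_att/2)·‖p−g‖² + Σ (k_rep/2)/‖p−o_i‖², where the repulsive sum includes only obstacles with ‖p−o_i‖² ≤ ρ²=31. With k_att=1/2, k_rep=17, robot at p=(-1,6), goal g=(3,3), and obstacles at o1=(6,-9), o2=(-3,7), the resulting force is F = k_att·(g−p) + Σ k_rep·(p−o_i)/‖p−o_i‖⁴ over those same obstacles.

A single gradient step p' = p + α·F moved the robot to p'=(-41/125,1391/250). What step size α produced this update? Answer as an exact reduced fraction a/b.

F_att = 1/2·(g−p) = 1/2·(4,-3) = (2.0000,-1.5000)
o1: d²=274 > ρ²=31 → inactive
o2: d²=5 ≤ ρ²=31; F_rep = 17·(2,-1)/5² = (1.3600,-0.6800)
F = F_att + ΣF_rep = (3.3600,-2.1800)
Δp = p'−p = (0.6720,-0.4360); α = Δx/Fx = (84/125) / (84/25) = 1/5
check: Δy/Fy = (-109/250) / (-109/50) = 1/5 ✓

α = 1/5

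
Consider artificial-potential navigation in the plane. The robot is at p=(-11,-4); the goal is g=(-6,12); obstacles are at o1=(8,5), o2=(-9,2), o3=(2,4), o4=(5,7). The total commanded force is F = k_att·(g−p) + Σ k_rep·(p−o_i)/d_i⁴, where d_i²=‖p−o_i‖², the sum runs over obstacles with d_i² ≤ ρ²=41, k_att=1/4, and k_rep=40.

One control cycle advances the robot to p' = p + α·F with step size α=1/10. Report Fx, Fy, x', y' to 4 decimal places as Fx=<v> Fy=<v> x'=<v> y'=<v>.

Fx=1.2000 Fy=3.8500 x'=-10.8800 y'=-3.6150

F_att = 1/4·(g−p) = 1/4·(5,16) = (1.2500,4.0000)
o1: d²=442 > ρ²=41 → inactive
o2: d²=40 ≤ ρ²=41; F_rep = 40·(-2,-6)/40² = (-0.0500,-0.1500)
o3: d²=233 > ρ²=41 → inactive
o4: d²=377 > ρ²=41 → inactive
F = F_att + ΣF_rep = (1.2000,3.8500)
p' = p + 1/10·F = (-10.8800,-3.6150)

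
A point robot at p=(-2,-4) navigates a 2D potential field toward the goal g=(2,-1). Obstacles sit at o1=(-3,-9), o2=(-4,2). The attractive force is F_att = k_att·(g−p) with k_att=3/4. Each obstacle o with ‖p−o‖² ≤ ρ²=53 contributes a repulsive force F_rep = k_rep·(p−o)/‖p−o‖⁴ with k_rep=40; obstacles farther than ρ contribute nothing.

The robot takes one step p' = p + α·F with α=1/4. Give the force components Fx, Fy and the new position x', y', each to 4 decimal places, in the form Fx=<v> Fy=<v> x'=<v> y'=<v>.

Fx=3.1092 Fy=2.3959 x'=-1.2227 y'=-3.4010

F_att = 3/4·(g−p) = 3/4·(4,3) = (3.0000,2.2500)
o1: d²=26 ≤ ρ²=53; F_rep = 40·(1,5)/26² = (0.0592,0.2959)
o2: d²=40 ≤ ρ²=53; F_rep = 40·(2,-6)/40² = (0.0500,-0.1500)
F = F_att + ΣF_rep = (3.1092,2.3959)
p' = p + 1/4·F = (-1.2227,-3.4010)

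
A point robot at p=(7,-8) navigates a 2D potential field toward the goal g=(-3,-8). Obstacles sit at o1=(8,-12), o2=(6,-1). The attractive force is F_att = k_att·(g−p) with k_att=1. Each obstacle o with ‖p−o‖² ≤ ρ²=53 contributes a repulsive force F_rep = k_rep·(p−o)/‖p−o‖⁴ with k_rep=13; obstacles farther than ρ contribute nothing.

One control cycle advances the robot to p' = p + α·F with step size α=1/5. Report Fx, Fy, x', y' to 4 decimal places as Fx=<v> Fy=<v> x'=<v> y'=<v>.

Fx=-10.0398 Fy=0.1435 x'=4.9920 y'=-7.9713

F_att = 1·(g−p) = 1·(-10,0) = (-10.0000,0.0000)
o1: d²=17 ≤ ρ²=53; F_rep = 13·(-1,4)/17² = (-0.0450,0.1799)
o2: d²=50 ≤ ρ²=53; F_rep = 13·(1,-7)/50² = (0.0052,-0.0364)
F = F_att + ΣF_rep = (-10.0398,0.1435)
p' = p + 1/5·F = (4.9920,-7.9713)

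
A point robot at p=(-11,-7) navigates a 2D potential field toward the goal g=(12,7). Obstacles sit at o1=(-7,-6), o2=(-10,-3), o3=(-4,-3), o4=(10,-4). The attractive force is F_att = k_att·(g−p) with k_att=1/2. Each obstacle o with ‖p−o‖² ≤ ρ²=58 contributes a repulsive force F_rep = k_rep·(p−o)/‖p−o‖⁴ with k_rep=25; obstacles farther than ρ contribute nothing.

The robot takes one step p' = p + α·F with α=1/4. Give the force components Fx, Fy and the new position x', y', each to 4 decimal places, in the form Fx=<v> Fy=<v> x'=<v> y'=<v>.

Fx=11.0675 Fy=6.5675 x'=-8.2331 y'=-5.3581

F_att = 1/2·(g−p) = 1/2·(23,14) = (11.5000,7.0000)
o1: d²=17 ≤ ρ²=58; F_rep = 25·(-4,-1)/17² = (-0.3460,-0.0865)
o2: d²=17 ≤ ρ²=58; F_rep = 25·(-1,-4)/17² = (-0.0865,-0.3460)
o3: d²=65 > ρ²=58 → inactive
o4: d²=450 > ρ²=58 → inactive
F = F_att + ΣF_rep = (11.0675,6.5675)
p' = p + 1/4·F = (-8.2331,-5.3581)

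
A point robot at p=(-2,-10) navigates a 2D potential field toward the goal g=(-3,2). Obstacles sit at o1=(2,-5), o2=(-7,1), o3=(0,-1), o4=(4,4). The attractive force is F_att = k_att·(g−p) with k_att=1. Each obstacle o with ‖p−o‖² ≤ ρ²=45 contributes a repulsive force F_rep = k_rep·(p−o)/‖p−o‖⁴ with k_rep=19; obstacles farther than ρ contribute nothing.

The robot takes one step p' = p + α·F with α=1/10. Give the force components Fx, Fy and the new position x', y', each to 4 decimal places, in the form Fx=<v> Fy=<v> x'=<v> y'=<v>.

Fx=-1.0452 Fy=11.9435 x'=-2.1045 y'=-8.8057

F_att = 1·(g−p) = 1·(-1,12) = (-1.0000,12.0000)
o1: d²=41 ≤ ρ²=45; F_rep = 19·(-4,-5)/41² = (-0.0452,-0.0565)
o2: d²=146 > ρ²=45 → inactive
o3: d²=85 > ρ²=45 → inactive
o4: d²=232 > ρ²=45 → inactive
F = F_att + ΣF_rep = (-1.0452,11.9435)
p' = p + 1/10·F = (-2.1045,-8.8057)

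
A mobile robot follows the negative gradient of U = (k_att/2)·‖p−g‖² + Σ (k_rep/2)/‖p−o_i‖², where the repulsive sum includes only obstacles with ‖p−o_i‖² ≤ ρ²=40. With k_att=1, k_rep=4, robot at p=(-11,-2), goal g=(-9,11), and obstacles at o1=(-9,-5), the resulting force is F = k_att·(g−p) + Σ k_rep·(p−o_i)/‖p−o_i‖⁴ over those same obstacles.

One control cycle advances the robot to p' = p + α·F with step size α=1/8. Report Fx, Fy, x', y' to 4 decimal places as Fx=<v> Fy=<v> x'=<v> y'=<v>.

Fx=1.9527 Fy=13.0710 x'=-10.7559 y'=-0.3661

F_att = 1·(g−p) = 1·(2,13) = (2.0000,13.0000)
o1: d²=13 ≤ ρ²=40; F_rep = 4·(-2,3)/13² = (-0.0473,0.0710)
F = F_att + ΣF_rep = (1.9527,13.0710)
p' = p + 1/8·F = (-10.7559,-0.3661)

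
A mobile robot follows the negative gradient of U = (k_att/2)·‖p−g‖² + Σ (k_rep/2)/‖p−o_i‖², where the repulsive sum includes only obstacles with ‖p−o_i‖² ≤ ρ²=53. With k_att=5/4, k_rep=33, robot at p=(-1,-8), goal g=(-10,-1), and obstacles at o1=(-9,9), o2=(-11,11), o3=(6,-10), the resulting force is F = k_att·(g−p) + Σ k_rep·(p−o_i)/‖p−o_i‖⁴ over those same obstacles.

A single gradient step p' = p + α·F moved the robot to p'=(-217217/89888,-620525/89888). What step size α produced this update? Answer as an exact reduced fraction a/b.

α = 1/8

F_att = 5/4·(g−p) = 5/4·(-9,7) = (-11.2500,8.7500)
o1: d²=353 > ρ²=53 → inactive
o2: d²=461 > ρ²=53 → inactive
o3: d²=53 ≤ ρ²=53; F_rep = 33·(-7,2)/53² = (-0.0822,0.0235)
F = F_att + ΣF_rep = (-11.3322,8.7735)
Δp = p'−p = (-1.4165,1.0967); α = Δx/Fx = (-127329/89888) / (-127329/11236) = 1/8
check: Δy/Fy = (98579/89888) / (98579/11236) = 1/8 ✓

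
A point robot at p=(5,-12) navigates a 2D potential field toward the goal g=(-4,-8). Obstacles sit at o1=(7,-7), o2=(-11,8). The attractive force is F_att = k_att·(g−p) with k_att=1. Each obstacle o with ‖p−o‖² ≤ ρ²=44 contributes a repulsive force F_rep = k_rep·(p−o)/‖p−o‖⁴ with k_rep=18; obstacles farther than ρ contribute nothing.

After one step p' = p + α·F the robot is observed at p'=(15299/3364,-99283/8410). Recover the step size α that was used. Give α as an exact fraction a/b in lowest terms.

F_att = 1·(g−p) = 1·(-9,4) = (-9.0000,4.0000)
o1: d²=29 ≤ ρ²=44; F_rep = 18·(-2,-5)/29² = (-0.0428,-0.1070)
o2: d²=656 > ρ²=44 → inactive
F = F_att + ΣF_rep = (-9.0428,3.8930)
Δp = p'−p = (-0.4521,0.1946); α = Δx/Fx = (-1521/3364) / (-7605/841) = 1/20
check: Δy/Fy = (1637/8410) / (3274/841) = 1/20 ✓

α = 1/20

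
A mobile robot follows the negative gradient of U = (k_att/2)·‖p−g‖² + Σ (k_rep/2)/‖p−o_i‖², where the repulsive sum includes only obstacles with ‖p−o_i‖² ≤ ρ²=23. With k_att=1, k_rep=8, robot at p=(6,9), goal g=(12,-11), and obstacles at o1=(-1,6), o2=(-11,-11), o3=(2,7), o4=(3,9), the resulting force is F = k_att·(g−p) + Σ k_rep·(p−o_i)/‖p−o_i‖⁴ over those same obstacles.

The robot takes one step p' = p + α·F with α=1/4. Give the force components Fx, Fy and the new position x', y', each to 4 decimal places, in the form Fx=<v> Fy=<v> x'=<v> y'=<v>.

F_att = 1·(g−p) = 1·(6,-20) = (6.0000,-20.0000)
o1: d²=58 > ρ²=23 → inactive
o2: d²=689 > ρ²=23 → inactive
o3: d²=20 ≤ ρ²=23; F_rep = 8·(4,2)/20² = (0.0800,0.0400)
o4: d²=9 ≤ ρ²=23; F_rep = 8·(3,0)/9² = (0.2963,0.0000)
F = F_att + ΣF_rep = (6.3763,-19.9600)
p' = p + 1/4·F = (7.5941,4.0100)

Fx=6.3763 Fy=-19.9600 x'=7.5941 y'=4.0100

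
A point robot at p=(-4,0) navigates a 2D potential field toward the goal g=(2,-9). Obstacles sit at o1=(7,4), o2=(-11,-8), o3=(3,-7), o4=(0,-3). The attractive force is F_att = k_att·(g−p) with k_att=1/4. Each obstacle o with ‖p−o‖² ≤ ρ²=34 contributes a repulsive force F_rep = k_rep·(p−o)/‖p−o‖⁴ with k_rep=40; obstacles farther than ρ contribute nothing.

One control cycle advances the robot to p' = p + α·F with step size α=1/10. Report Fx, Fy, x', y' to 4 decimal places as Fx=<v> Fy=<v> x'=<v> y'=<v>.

Fx=1.2440 Fy=-2.0580 x'=-3.8756 y'=-0.2058

F_att = 1/4·(g−p) = 1/4·(6,-9) = (1.5000,-2.2500)
o1: d²=137 > ρ²=34 → inactive
o2: d²=113 > ρ²=34 → inactive
o3: d²=98 > ρ²=34 → inactive
o4: d²=25 ≤ ρ²=34; F_rep = 40·(-4,3)/25² = (-0.2560,0.1920)
F = F_att + ΣF_rep = (1.2440,-2.0580)
p' = p + 1/10·F = (-3.8756,-0.2058)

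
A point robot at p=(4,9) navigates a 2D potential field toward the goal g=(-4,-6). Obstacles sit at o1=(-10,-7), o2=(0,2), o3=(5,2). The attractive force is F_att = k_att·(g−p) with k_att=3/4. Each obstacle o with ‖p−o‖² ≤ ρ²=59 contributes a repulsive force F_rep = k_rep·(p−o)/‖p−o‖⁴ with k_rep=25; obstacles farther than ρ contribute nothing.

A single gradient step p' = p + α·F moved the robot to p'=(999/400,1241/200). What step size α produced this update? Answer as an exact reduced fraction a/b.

α = 1/4

F_att = 3/4·(g−p) = 3/4·(-8,-15) = (-6.0000,-11.2500)
o1: d²=452 > ρ²=59 → inactive
o2: d²=65 > ρ²=59 → inactive
o3: d²=50 ≤ ρ²=59; F_rep = 25·(-1,7)/50² = (-0.0100,0.0700)
F = F_att + ΣF_rep = (-6.0100,-11.1800)
Δp = p'−p = (-1.5025,-2.7950); α = Δx/Fx = (-601/400) / (-601/100) = 1/4
check: Δy/Fy = (-559/200) / (-559/50) = 1/4 ✓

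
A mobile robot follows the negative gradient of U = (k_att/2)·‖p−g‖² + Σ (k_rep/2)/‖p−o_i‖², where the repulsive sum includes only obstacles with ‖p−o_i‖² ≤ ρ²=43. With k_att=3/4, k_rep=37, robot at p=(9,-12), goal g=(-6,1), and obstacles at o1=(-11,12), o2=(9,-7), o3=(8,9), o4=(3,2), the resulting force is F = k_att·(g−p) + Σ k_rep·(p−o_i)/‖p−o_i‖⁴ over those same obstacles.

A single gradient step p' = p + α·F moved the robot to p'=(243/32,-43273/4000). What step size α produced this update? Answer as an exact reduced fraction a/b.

α = 1/8

F_att = 3/4·(g−p) = 3/4·(-15,13) = (-11.2500,9.7500)
o1: d²=976 > ρ²=43 → inactive
o2: d²=25 ≤ ρ²=43; F_rep = 37·(0,-5)/25² = (0.0000,-0.2960)
o3: d²=442 > ρ²=43 → inactive
o4: d²=232 > ρ²=43 → inactive
F = F_att + ΣF_rep = (-11.2500,9.4540)
Δp = p'−p = (-1.4062,1.1818); α = Δx/Fx = (-45/32) / (-45/4) = 1/8
check: Δy/Fy = (4727/4000) / (4727/500) = 1/8 ✓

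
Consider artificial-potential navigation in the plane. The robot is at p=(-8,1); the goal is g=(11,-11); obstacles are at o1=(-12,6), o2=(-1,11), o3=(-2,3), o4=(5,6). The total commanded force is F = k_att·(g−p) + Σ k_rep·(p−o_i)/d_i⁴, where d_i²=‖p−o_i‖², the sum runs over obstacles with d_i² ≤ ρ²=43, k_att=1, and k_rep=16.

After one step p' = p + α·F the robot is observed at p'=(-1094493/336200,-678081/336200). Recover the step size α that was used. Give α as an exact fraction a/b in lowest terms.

α = 1/4

F_att = 1·(g−p) = 1·(19,-12) = (19.0000,-12.0000)
o1: d²=41 ≤ ρ²=43; F_rep = 16·(4,-5)/41² = (0.0381,-0.0476)
o2: d²=149 > ρ²=43 → inactive
o3: d²=40 ≤ ρ²=43; F_rep = 16·(-6,-2)/40² = (-0.0600,-0.0200)
o4: d²=194 > ρ²=43 → inactive
F = F_att + ΣF_rep = (18.9781,-12.0676)
Δp = p'−p = (4.7445,-3.0169); α = Δx/Fx = (1595107/336200) / (1595107/84050) = 1/4
check: Δy/Fy = (-1014281/336200) / (-1014281/84050) = 1/4 ✓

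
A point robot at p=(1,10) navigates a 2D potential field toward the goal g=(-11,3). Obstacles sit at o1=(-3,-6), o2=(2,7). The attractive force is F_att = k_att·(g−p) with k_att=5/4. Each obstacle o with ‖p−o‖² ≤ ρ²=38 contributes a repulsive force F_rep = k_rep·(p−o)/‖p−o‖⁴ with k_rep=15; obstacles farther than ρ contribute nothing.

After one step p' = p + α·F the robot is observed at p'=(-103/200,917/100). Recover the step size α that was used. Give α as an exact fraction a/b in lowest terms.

α = 1/10

F_att = 5/4·(g−p) = 5/4·(-12,-7) = (-15.0000,-8.7500)
o1: d²=272 > ρ²=38 → inactive
o2: d²=10 ≤ ρ²=38; F_rep = 15·(-1,3)/10² = (-0.1500,0.4500)
F = F_att + ΣF_rep = (-15.1500,-8.3000)
Δp = p'−p = (-1.5150,-0.8300); α = Δx/Fx = (-303/200) / (-303/20) = 1/10
check: Δy/Fy = (-83/100) / (-83/10) = 1/10 ✓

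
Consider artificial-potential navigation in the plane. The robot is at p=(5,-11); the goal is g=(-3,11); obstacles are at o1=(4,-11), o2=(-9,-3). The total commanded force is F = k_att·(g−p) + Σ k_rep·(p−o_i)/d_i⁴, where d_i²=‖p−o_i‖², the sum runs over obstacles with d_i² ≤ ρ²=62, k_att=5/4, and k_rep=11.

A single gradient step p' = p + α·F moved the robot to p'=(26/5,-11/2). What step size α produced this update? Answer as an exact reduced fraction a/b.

α = 1/5

F_att = 5/4·(g−p) = 5/4·(-8,22) = (-10.0000,27.5000)
o1: d²=1 ≤ ρ²=62; F_rep = 11·(1,0)/1² = (11.0000,0.0000)
o2: d²=260 > ρ²=62 → inactive
F = F_att + ΣF_rep = (1.0000,27.5000)
Δp = p'−p = (0.2000,5.5000); α = Δx/Fx = (1/5) / (1) = 1/5
check: Δy/Fy = (11/2) / (55/2) = 1/5 ✓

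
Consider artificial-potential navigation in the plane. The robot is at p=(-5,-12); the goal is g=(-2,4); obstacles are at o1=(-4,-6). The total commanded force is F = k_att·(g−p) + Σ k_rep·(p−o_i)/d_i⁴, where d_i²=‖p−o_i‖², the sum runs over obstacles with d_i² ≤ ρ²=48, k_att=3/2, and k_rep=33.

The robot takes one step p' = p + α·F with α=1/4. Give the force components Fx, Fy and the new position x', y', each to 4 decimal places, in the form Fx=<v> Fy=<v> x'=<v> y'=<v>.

Fx=4.4759 Fy=23.8554 x'=-3.8810 y'=-6.0362

F_att = 3/2·(g−p) = 3/2·(3,16) = (4.5000,24.0000)
o1: d²=37 ≤ ρ²=48; F_rep = 33·(-1,-6)/37² = (-0.0241,-0.1446)
F = F_att + ΣF_rep = (4.4759,23.8554)
p' = p + 1/4·F = (-3.8810,-6.0362)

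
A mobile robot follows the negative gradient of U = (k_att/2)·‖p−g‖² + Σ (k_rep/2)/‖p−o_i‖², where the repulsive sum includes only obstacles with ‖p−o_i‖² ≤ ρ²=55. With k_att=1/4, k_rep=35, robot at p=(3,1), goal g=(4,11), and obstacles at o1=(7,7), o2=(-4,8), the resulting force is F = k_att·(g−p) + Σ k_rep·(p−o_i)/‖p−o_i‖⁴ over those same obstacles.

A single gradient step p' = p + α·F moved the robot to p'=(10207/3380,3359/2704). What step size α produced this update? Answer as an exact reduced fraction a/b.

F_att = 1/4·(g−p) = 1/4·(1,10) = (0.2500,2.5000)
o1: d²=52 ≤ ρ²=55; F_rep = 35·(-4,-6)/52² = (-0.0518,-0.0777)
o2: d²=98 > ρ²=55 → inactive
F = F_att + ΣF_rep = (0.1982,2.4223)
Δp = p'−p = (0.0198,0.2422); α = Δx/Fx = (67/3380) / (67/338) = 1/10
check: Δy/Fy = (655/2704) / (3275/1352) = 1/10 ✓

α = 1/10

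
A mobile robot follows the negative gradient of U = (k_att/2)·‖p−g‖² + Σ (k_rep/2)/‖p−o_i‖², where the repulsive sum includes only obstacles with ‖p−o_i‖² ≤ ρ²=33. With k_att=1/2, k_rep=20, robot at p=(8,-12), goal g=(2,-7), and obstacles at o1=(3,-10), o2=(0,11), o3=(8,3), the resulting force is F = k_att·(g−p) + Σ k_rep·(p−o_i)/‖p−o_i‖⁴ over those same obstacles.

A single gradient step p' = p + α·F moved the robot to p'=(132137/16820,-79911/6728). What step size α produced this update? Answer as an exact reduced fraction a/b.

F_att = 1/2·(g−p) = 1/2·(-6,5) = (-3.0000,2.5000)
o1: d²=29 ≤ ρ²=33; F_rep = 20·(5,-2)/29² = (0.1189,-0.0476)
o2: d²=593 > ρ²=33 → inactive
o3: d²=225 > ρ²=33 → inactive
F = F_att + ΣF_rep = (-2.8811,2.4524)
Δp = p'−p = (-0.1441,0.1226); α = Δx/Fx = (-2423/16820) / (-2423/841) = 1/20
check: Δy/Fy = (825/6728) / (4125/1682) = 1/20 ✓

α = 1/20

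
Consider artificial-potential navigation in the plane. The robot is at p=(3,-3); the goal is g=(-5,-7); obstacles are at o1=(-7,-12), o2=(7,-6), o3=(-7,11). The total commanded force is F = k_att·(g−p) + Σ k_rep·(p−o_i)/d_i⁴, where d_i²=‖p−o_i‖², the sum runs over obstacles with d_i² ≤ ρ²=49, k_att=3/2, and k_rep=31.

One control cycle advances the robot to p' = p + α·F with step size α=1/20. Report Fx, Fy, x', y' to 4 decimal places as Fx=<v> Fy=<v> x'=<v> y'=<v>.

F_att = 3/2·(g−p) = 3/2·(-8,-4) = (-12.0000,-6.0000)
o1: d²=181 > ρ²=49 → inactive
o2: d²=25 ≤ ρ²=49; F_rep = 31·(-4,3)/25² = (-0.1984,0.1488)
o3: d²=296 > ρ²=49 → inactive
F = F_att + ΣF_rep = (-12.1984,-5.8512)
p' = p + 1/20·F = (2.3901,-3.2926)

Fx=-12.1984 Fy=-5.8512 x'=2.3901 y'=-3.2926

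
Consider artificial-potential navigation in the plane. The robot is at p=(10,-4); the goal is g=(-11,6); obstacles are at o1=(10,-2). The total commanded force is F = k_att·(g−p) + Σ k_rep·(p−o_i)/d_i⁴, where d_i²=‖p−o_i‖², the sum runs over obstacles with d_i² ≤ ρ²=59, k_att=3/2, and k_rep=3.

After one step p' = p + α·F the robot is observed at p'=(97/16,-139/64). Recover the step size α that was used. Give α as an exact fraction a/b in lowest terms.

F_att = 3/2·(g−p) = 3/2·(-21,10) = (-31.5000,15.0000)
o1: d²=4 ≤ ρ²=59; F_rep = 3·(0,-2)/4² = (0.0000,-0.3750)
F = F_att + ΣF_rep = (-31.5000,14.6250)
Δp = p'−p = (-3.9375,1.8281); α = Δx/Fx = (-63/16) / (-63/2) = 1/8
check: Δy/Fy = (117/64) / (117/8) = 1/8 ✓

α = 1/8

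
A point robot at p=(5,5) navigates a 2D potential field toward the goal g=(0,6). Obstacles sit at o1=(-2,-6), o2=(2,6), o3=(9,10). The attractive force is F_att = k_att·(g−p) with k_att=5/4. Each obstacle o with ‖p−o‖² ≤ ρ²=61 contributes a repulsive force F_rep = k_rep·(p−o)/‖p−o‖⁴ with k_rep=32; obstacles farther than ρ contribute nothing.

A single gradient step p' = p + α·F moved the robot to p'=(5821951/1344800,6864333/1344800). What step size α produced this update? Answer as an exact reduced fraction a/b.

α = 1/8

F_att = 5/4·(g−p) = 5/4·(-5,1) = (-6.2500,1.2500)
o1: d²=170 > ρ²=61 → inactive
o2: d²=10 ≤ ρ²=61; F_rep = 32·(3,-1)/10² = (0.9600,-0.3200)
o3: d²=41 ≤ ρ²=61; F_rep = 32·(-4,-5)/41² = (-0.0761,-0.0952)
F = F_att + ΣF_rep = (-5.3661,0.8348)
Δp = p'−p = (-0.6708,0.1044); α = Δx/Fx = (-902049/1344800) / (-902049/168100) = 1/8
check: Δy/Fy = (140333/1344800) / (140333/168100) = 1/8 ✓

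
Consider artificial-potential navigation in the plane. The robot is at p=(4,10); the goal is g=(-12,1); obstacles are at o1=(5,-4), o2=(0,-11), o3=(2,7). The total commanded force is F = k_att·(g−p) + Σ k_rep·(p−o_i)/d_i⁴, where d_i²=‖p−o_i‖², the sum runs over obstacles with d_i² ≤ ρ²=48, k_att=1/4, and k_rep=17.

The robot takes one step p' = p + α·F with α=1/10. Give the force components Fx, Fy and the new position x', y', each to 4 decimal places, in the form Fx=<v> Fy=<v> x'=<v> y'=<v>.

F_att = 1/4·(g−p) = 1/4·(-16,-9) = (-4.0000,-2.2500)
o1: d²=197 > ρ²=48 → inactive
o2: d²=457 > ρ²=48 → inactive
o3: d²=13 ≤ ρ²=48; F_rep = 17·(2,3)/13² = (0.2012,0.3018)
F = F_att + ΣF_rep = (-3.7988,-1.9482)
p' = p + 1/10·F = (3.6201,9.8052)

Fx=-3.7988 Fy=-1.9482 x'=3.6201 y'=9.8052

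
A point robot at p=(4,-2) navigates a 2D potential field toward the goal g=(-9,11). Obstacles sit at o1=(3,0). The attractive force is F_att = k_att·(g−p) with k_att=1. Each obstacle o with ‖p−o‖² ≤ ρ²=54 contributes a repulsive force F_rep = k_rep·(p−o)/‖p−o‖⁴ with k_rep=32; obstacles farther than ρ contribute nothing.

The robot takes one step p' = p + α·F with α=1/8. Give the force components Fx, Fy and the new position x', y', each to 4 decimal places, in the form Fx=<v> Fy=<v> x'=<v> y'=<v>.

Fx=-11.7200 Fy=10.4400 x'=2.5350 y'=-0.6950

F_att = 1·(g−p) = 1·(-13,13) = (-13.0000,13.0000)
o1: d²=5 ≤ ρ²=54; F_rep = 32·(1,-2)/5² = (1.2800,-2.5600)
F = F_att + ΣF_rep = (-11.7200,10.4400)
p' = p + 1/8·F = (2.5350,-0.6950)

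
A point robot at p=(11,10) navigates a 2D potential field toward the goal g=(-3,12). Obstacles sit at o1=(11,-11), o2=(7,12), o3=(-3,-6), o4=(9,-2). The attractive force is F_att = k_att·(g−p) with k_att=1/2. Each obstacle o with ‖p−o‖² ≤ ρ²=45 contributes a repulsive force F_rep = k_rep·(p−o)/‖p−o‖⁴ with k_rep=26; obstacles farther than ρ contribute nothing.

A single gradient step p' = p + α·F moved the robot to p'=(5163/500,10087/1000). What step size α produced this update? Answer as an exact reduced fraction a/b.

α = 1/10

F_att = 1/2·(g−p) = 1/2·(-14,2) = (-7.0000,1.0000)
o1: d²=441 > ρ²=45 → inactive
o2: d²=20 ≤ ρ²=45; F_rep = 26·(4,-2)/20² = (0.2600,-0.1300)
o3: d²=452 > ρ²=45 → inactive
o4: d²=148 > ρ²=45 → inactive
F = F_att + ΣF_rep = (-6.7400,0.8700)
Δp = p'−p = (-0.6740,0.0870); α = Δx/Fx = (-337/500) / (-337/50) = 1/10
check: Δy/Fy = (87/1000) / (87/100) = 1/10 ✓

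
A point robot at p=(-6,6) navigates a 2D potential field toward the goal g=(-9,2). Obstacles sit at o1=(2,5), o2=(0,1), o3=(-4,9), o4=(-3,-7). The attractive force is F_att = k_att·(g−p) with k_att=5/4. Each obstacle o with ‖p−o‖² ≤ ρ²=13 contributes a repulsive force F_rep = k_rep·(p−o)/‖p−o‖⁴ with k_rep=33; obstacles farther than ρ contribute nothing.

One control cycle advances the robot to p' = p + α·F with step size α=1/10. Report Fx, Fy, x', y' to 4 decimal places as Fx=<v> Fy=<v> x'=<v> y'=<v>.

Fx=-4.1405 Fy=-5.5858 x'=-6.4141 y'=5.4414

F_att = 5/4·(g−p) = 5/4·(-3,-4) = (-3.7500,-5.0000)
o1: d²=65 > ρ²=13 → inactive
o2: d²=61 > ρ²=13 → inactive
o3: d²=13 ≤ ρ²=13; F_rep = 33·(-2,-3)/13² = (-0.3905,-0.5858)
o4: d²=178 > ρ²=13 → inactive
F = F_att + ΣF_rep = (-4.1405,-5.5858)
p' = p + 1/10·F = (-6.4141,5.4414)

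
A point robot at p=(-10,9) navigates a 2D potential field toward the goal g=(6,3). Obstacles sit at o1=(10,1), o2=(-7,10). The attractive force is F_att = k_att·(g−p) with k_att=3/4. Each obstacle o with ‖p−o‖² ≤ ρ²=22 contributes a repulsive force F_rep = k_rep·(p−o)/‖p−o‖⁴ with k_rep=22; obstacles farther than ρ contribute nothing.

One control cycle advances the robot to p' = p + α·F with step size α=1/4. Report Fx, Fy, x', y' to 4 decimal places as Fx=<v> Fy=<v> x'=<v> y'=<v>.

Fx=11.3400 Fy=-4.7200 x'=-7.1650 y'=7.8200

F_att = 3/4·(g−p) = 3/4·(16,-6) = (12.0000,-4.5000)
o1: d²=464 > ρ²=22 → inactive
o2: d²=10 ≤ ρ²=22; F_rep = 22·(-3,-1)/10² = (-0.6600,-0.2200)
F = F_att + ΣF_rep = (11.3400,-4.7200)
p' = p + 1/4·F = (-7.1650,7.8200)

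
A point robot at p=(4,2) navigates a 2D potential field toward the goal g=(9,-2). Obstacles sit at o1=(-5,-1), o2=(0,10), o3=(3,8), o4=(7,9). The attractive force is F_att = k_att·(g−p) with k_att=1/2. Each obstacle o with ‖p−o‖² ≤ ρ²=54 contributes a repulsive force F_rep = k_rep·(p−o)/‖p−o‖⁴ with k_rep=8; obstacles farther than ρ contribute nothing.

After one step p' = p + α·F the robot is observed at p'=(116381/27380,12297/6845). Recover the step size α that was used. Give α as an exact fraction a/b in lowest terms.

α = 1/10

F_att = 1/2·(g−p) = 1/2·(5,-4) = (2.5000,-2.0000)
o1: d²=90 > ρ²=54 → inactive
o2: d²=80 > ρ²=54 → inactive
o3: d²=37 ≤ ρ²=54; F_rep = 8·(1,-6)/37² = (0.0058,-0.0351)
o4: d²=58 > ρ²=54 → inactive
F = F_att + ΣF_rep = (2.5058,-2.0351)
Δp = p'−p = (0.2506,-0.2035); α = Δx/Fx = (6861/27380) / (6861/2738) = 1/10
check: Δy/Fy = (-1393/6845) / (-2786/1369) = 1/10 ✓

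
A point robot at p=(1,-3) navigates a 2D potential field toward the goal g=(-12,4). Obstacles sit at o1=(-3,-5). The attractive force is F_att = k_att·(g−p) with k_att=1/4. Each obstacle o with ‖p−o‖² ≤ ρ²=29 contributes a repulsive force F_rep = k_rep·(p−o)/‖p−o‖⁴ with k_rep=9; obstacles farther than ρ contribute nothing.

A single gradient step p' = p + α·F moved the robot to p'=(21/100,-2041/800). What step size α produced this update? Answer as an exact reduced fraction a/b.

F_att = 1/4·(g−p) = 1/4·(-13,7) = (-3.2500,1.7500)
o1: d²=20 ≤ ρ²=29; F_rep = 9·(4,2)/20² = (0.0900,0.0450)
F = F_att + ΣF_rep = (-3.1600,1.7950)
Δp = p'−p = (-0.7900,0.4487); α = Δx/Fx = (-79/100) / (-79/25) = 1/4
check: Δy/Fy = (359/800) / (359/200) = 1/4 ✓

α = 1/4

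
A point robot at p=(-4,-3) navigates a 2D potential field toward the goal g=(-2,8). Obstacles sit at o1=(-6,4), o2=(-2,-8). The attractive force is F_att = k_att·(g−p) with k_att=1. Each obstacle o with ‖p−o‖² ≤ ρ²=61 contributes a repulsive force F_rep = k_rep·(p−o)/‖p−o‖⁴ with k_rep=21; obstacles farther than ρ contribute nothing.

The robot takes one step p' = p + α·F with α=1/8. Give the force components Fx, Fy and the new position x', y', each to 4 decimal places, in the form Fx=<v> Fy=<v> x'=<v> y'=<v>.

F_att = 1·(g−p) = 1·(2,11) = (2.0000,11.0000)
o1: d²=53 ≤ ρ²=61; F_rep = 21·(2,-7)/53² = (0.0150,-0.0523)
o2: d²=29 ≤ ρ²=61; F_rep = 21·(-2,5)/29² = (-0.0499,0.1249)
F = F_att + ΣF_rep = (1.9650,11.0725)
p' = p + 1/8·F = (-3.7544,-1.6159)

Fx=1.9650 Fy=11.0725 x'=-3.7544 y'=-1.6159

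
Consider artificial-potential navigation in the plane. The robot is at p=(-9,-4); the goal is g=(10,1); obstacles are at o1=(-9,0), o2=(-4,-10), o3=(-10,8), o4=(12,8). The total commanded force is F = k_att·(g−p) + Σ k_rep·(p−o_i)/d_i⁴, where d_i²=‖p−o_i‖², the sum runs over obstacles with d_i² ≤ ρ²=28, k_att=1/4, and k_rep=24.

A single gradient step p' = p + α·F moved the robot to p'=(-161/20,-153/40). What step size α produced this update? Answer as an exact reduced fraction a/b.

F_att = 1/4·(g−p) = 1/4·(19,5) = (4.7500,1.2500)
o1: d²=16 ≤ ρ²=28; F_rep = 24·(0,-4)/16² = (0.0000,-0.3750)
o2: d²=61 > ρ²=28 → inactive
o3: d²=145 > ρ²=28 → inactive
o4: d²=585 > ρ²=28 → inactive
F = F_att + ΣF_rep = (4.7500,0.8750)
Δp = p'−p = (0.9500,0.1750); α = Δx/Fx = (19/20) / (19/4) = 1/5
check: Δy/Fy = (7/40) / (7/8) = 1/5 ✓

α = 1/5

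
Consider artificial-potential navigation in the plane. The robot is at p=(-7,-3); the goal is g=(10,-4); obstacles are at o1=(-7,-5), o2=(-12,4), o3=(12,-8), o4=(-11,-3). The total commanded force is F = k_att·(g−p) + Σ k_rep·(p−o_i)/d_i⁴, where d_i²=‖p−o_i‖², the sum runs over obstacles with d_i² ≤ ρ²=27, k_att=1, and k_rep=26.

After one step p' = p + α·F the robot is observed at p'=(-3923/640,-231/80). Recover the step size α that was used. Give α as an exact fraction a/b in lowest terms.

F_att = 1·(g−p) = 1·(17,-1) = (17.0000,-1.0000)
o1: d²=4 ≤ ρ²=27; F_rep = 26·(0,2)/4² = (0.0000,3.2500)
o2: d²=74 > ρ²=27 → inactive
o3: d²=386 > ρ²=27 → inactive
o4: d²=16 ≤ ρ²=27; F_rep = 26·(4,0)/16² = (0.4062,0.0000)
F = F_att + ΣF_rep = (17.4062,2.2500)
Δp = p'−p = (0.8703,0.1125); α = Δx/Fx = (557/640) / (557/32) = 1/20
check: Δy/Fy = (9/80) / (9/4) = 1/20 ✓

α = 1/20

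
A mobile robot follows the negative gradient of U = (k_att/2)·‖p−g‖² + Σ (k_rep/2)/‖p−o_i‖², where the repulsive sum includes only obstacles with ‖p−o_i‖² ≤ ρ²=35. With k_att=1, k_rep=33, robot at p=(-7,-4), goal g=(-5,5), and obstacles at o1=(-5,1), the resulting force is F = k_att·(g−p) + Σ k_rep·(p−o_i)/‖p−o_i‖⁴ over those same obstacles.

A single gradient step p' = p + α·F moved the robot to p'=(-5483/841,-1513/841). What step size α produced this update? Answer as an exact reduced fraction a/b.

α = 1/4

F_att = 1·(g−p) = 1·(2,9) = (2.0000,9.0000)
o1: d²=29 ≤ ρ²=35; F_rep = 33·(-2,-5)/29² = (-0.0785,-0.1962)
F = F_att + ΣF_rep = (1.9215,8.8038)
Δp = p'−p = (0.4804,2.2010); α = Δx/Fx = (404/841) / (1616/841) = 1/4
check: Δy/Fy = (1851/841) / (7404/841) = 1/4 ✓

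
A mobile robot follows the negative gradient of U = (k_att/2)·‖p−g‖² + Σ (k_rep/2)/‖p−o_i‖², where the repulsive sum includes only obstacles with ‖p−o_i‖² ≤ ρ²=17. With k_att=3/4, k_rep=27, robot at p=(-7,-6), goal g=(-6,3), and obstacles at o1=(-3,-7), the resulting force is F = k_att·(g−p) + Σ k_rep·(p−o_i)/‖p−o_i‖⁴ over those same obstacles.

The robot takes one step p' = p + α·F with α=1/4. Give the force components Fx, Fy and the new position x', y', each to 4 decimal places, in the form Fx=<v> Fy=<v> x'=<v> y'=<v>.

Fx=0.3763 Fy=6.8434 x'=-6.9059 y'=-4.2891

F_att = 3/4·(g−p) = 3/4·(1,9) = (0.7500,6.7500)
o1: d²=17 ≤ ρ²=17; F_rep = 27·(-4,1)/17² = (-0.3737,0.0934)
F = F_att + ΣF_rep = (0.3763,6.8434)
p' = p + 1/4·F = (-6.9059,-4.2891)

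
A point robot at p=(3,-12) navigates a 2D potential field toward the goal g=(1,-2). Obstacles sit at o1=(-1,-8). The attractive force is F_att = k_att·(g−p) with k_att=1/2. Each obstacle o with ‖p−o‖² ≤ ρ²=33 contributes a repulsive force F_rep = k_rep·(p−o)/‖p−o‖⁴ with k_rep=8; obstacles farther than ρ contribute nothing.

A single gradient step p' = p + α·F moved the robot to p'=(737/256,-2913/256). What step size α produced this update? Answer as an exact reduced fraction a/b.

F_att = 1/2·(g−p) = 1/2·(-2,10) = (-1.0000,5.0000)
o1: d²=32 ≤ ρ²=33; F_rep = 8·(4,-4)/32² = (0.0312,-0.0312)
F = F_att + ΣF_rep = (-0.9688,4.9688)
Δp = p'−p = (-0.1211,0.6211); α = Δx/Fx = (-31/256) / (-31/32) = 1/8
check: Δy/Fy = (159/256) / (159/32) = 1/8 ✓

α = 1/8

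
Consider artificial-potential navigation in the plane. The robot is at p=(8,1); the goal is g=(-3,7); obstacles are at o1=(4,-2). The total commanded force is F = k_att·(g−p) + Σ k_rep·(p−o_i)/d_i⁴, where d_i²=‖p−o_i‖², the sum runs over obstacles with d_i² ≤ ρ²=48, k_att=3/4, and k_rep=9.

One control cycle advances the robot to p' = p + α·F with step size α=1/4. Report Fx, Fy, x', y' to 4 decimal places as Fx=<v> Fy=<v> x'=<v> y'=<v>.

F_att = 3/4·(g−p) = 3/4·(-11,6) = (-8.2500,4.5000)
o1: d²=25 ≤ ρ²=48; F_rep = 9·(4,3)/25² = (0.0576,0.0432)
F = F_att + ΣF_rep = (-8.1924,4.5432)
p' = p + 1/4·F = (5.9519,2.1358)

Fx=-8.1924 Fy=4.5432 x'=5.9519 y'=2.1358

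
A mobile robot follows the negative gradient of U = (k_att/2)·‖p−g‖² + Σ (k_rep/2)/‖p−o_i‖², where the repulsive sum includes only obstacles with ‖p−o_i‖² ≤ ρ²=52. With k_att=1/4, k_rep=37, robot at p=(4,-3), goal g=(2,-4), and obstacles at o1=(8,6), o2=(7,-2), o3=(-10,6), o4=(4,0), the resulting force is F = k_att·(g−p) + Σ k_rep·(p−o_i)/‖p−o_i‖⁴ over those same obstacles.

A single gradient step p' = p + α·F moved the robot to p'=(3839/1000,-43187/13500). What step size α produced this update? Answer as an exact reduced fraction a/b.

α = 1/10

F_att = 1/4·(g−p) = 1/4·(-2,-1) = (-0.5000,-0.2500)
o1: d²=97 > ρ²=52 → inactive
o2: d²=10 ≤ ρ²=52; F_rep = 37·(-3,-1)/10² = (-1.1100,-0.3700)
o3: d²=277 > ρ²=52 → inactive
o4: d²=9 ≤ ρ²=52; F_rep = 37·(0,-3)/9² = (0.0000,-1.3704)
F = F_att + ΣF_rep = (-1.6100,-1.9904)
Δp = p'−p = (-0.1610,-0.1990); α = Δx/Fx = (-161/1000) / (-161/100) = 1/10
check: Δy/Fy = (-2687/13500) / (-2687/1350) = 1/10 ✓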